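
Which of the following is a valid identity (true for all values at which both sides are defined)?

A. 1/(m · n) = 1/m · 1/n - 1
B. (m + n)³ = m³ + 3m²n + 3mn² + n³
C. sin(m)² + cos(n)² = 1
B

A: fails at (4, 5) — LHS = 1/20, RHS = -19/20.
B: holds — e.g. at (1, 2), both sides equal 27.
C: fails at (3, 7) — LHS = sin(3)² + cos(7)² ≈ 0.5883, RHS = 1.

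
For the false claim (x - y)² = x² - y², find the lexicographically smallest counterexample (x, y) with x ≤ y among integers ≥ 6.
At (6, 6): both sides equal 0, so it holds there.

Substituting (6, 7) into the claim:
LHS = (6 - 7)² = 1
RHS = 6² - 7² = -13

Since LHS ≠ RHS, this pair disproves the claim, and no lexicographically smaller pair (x ≤ y, integers ≥ 6) does.

For instance (6, 8) is also a counterexample (LHS = 4, RHS = -28), but it's lexicographically larger.

Answer: (x, y) = (6, 7)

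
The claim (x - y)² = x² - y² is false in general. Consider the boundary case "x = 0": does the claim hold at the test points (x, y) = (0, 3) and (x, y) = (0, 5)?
At (0, 3): LHS = 9 ≠ RHS = -9
At (0, 5): LHS = 25 ≠ RHS = -25

Answer: No, fails at both test points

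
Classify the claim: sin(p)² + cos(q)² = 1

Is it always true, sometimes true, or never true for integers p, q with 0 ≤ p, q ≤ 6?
Sometimes true

It holds at (p, q) = (4, 4) (both sides equal 1), but fails at (p, q) = (5, 0) (LHS = sin(5)² + 1 ≈ 1.92, RHS = 1).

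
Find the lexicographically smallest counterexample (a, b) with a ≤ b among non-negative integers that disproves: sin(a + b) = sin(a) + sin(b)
(a, b) = (1, 1)

At (0, 0): both sides equal 0, so it holds there.
At (0, 5): both sides equal sin(5) ≈ -0.9589, so it holds there.

Substituting (1, 1) into the claim:
LHS = sin(1 + 1) = sin(2) ≈ 0.9093
RHS = sin(1) + sin(1) = 2·sin(1) ≈ 1.683

Since LHS ≠ RHS, this pair disproves the claim, and no lexicographically smaller pair (a ≤ b, non-negative integers) does.

For instance (1, 4) is also a counterexample (LHS = sin(5) ≈ -0.9589, RHS = sin(4) + sin(1) ≈ 0.08467), but it's lexicographically larger.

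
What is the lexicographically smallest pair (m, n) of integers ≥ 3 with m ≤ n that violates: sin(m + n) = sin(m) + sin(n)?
Substituting (3, 3) into the claim:
LHS = sin(3 + 3) = sin(6) ≈ -0.2794
RHS = sin(3) + sin(3) = 2·sin(3) ≈ 0.2822

Since LHS ≠ RHS, this pair disproves the claim, and no lexicographically smaller pair (m ≤ n, integers ≥ 3) does.

For instance (6, 10) is also a counterexample (LHS = sin(16) ≈ -0.2879, RHS = sin(10) + sin(6) ≈ -0.8234), but it's lexicographically larger.

Answer: (m, n) = (3, 3)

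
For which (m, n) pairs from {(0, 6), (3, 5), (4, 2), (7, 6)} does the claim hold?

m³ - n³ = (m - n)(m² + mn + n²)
All pairs

Testing each pair:
(0, 6): LHS = -216, RHS = -216 → holds
(3, 5): LHS = -98, RHS = -98 → holds
(4, 2): LHS = 56, RHS = 56 → holds
(7, 6): LHS = 127, RHS = 127 → holds

Every pair satisfies the claim.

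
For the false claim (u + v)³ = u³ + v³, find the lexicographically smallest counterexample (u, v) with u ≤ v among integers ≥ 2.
(u, v) = (2, 2)

Substituting (2, 2) into the claim:
LHS = (2 + 2)³ = 64
RHS = 2³ + 2³ = 16

Since LHS ≠ RHS, this pair disproves the claim, and no lexicographically smaller pair (u ≤ v, integers ≥ 2) does.

For instance (5, 8) is also a counterexample (LHS = 2197, RHS = 637), but it's lexicographically larger.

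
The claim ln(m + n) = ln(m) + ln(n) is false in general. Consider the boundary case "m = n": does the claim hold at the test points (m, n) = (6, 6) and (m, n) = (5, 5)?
At (6, 6): LHS = ln(12) ≈ 2.485 ≠ RHS = 2·ln(6) ≈ 3.584
At (5, 5): LHS = ln(10) ≈ 2.303 ≠ RHS = 2·ln(5) ≈ 3.219

Answer: No, fails at both test points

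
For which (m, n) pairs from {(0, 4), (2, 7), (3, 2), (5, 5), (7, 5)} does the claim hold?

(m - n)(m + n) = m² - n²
All pairs

Testing each pair:
(0, 4): LHS = -16, RHS = -16 → holds
(2, 7): LHS = -45, RHS = -45 → holds
(3, 2): LHS = 5, RHS = 5 → holds
(5, 5): LHS = 0, RHS = 0 → holds
(7, 5): LHS = 24, RHS = 24 → holds

Every pair satisfies the claim.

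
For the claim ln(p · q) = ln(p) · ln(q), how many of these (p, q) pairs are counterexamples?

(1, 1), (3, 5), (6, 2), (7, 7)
3

Testing each pair:
(1, 1): LHS = 0, RHS = 0 → satisfies claim
(3, 5): LHS = ln(15) ≈ 2.708, RHS = ln(3)·ln(5) ≈ 1.768 → counterexample
(6, 2): LHS = ln(12) ≈ 2.485, RHS = ln(2)·ln(6) ≈ 1.242 → counterexample
(7, 7): LHS = ln(49) ≈ 3.892, RHS = ln(7)² ≈ 3.787 → counterexample

That makes 3 counterexamples.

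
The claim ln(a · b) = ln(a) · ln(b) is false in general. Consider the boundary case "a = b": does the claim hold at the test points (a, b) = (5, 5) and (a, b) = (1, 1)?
At (5, 5): LHS = ln(25) ≈ 3.219 ≠ RHS = ln(5)² ≈ 2.59
At (1, 1): LHS = 0, RHS = 0 → equal

Answer: Only at (1, 1)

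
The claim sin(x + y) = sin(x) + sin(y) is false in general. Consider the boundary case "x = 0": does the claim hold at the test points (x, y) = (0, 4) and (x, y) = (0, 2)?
Yes, holds at both test points

At (0, 4): LHS = sin(4) ≈ -0.7568, RHS = sin(4) ≈ -0.7568 → equal
At (0, 2): LHS = sin(2) ≈ 0.9093, RHS = sin(2) ≈ 0.9093 → equal

So the claim does hold at both of these boundary points, even though it is not an identity.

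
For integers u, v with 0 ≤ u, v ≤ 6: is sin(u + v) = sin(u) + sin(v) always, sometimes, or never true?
It holds at (u, v) = (5, 0) (both sides equal sin(5) ≈ -0.9589), but fails at (u, v) = (5, 4) (LHS = sin(9) ≈ 0.4121, RHS = sin(5) + sin(4) ≈ -1.716).

Answer: Sometimes true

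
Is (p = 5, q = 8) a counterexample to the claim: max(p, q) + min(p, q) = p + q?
Substituting p = 5, q = 8:
LHS = max(5, 8) + min(5, 8) = 13
RHS = 5 + 8 = 13

The sides agree, so this pair does not disprove the claim.

Answer: No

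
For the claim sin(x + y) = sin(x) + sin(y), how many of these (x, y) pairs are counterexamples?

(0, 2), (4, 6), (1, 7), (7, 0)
2

Testing each pair:
(0, 2): LHS = sin(2) ≈ 0.9093, RHS = sin(2) ≈ 0.9093 → satisfies claim
(4, 6): LHS = sin(10) ≈ -0.544, RHS = sin(4) + sin(6) ≈ -1.036 → counterexample
(1, 7): LHS = sin(8) ≈ 0.9894, RHS = sin(7) + sin(1) ≈ 1.498 → counterexample
(7, 0): LHS = sin(7) ≈ 0.657, RHS = sin(7) ≈ 0.657 → satisfies claim

That makes 2 counterexamples.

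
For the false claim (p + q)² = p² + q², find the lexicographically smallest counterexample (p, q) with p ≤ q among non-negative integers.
(p, q) = (1, 1)

At (0, 4): both sides equal 16, so it holds there.
At (0, 6): both sides equal 36, so it holds there.

Substituting (1, 1) into the claim:
LHS = (1 + 1)² = 4
RHS = 1² + 1² = 2

Since LHS ≠ RHS, this pair disproves the claim, and no lexicographically smaller pair (p ≤ q, non-negative integers) does.

For instance (2, 6) is also a counterexample (LHS = 64, RHS = 40), but it's lexicographically larger.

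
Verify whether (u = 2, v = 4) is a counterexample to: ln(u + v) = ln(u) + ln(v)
Yes

Substituting u = 2, v = 4:
LHS = ln(2 + 4) = ln(6) ≈ 1.792
RHS = ln(2) + ln(4) ≈ 2.079

Since LHS ≠ RHS, this pair disproves the claim.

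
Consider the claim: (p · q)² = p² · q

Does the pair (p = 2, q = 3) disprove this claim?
Yes

Substituting p = 2, q = 3:
LHS = (2 · 3)² = 36
RHS = 2² · 3 = 12

Since LHS ≠ RHS, this pair disproves the claim.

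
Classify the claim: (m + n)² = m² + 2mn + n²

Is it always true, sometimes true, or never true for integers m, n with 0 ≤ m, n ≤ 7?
Always true

The identity holds for every pair in the range. For instance at (m, n) = (3, 5): both sides equal 64.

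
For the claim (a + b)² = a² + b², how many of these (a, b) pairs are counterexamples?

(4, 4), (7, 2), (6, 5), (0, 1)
Testing each pair:
(4, 4): LHS = 64, RHS = 32 → counterexample
(7, 2): LHS = 81, RHS = 53 → counterexample
(6, 5): LHS = 121, RHS = 61 → counterexample
(0, 1): LHS = 1, RHS = 1 → satisfies claim

That makes 3 counterexamples.

Answer: 3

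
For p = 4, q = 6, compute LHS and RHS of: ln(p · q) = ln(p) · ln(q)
LHS = ln(4 · 6) = ln(24) ≈ 3.178
RHS = ln(4) · ln(6) ≈ 2.484

LHS ≠ RHS (they differ by about 0.6941), so the equation does not hold here.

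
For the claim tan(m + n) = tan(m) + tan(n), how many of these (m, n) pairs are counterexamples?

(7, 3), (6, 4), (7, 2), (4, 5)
4

Testing each pair:
(7, 3): LHS = tan(10) ≈ 0.6484, RHS = tan(3) + tan(7) ≈ 0.7289 → counterexample
(6, 4): LHS = tan(10) ≈ 0.6484, RHS = tan(6) + tan(4) ≈ 0.8668 → counterexample
(7, 2): LHS = tan(9) ≈ -0.4523, RHS = tan(2) + tan(7) ≈ -1.314 → counterexample
(4, 5): LHS = tan(9) ≈ -0.4523, RHS = tan(5) + tan(4) ≈ -2.223 → counterexample

That makes 4 counterexamples.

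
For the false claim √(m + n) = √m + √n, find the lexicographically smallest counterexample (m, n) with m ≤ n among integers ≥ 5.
(m, n) = (5, 5)

Substituting (5, 5) into the claim:
LHS = √(5 + 5) = √(10) ≈ 3.162
RHS = √5 + √5 = 2·√(5) ≈ 4.472

Since LHS ≠ RHS, this pair disproves the claim, and no lexicographically smaller pair (m ≤ n, integers ≥ 5) does.

For instance (7, 11) is also a counterexample (LHS = 3·√(2) ≈ 4.243, RHS = √(7) + √(11) ≈ 5.962), but it's lexicographically larger.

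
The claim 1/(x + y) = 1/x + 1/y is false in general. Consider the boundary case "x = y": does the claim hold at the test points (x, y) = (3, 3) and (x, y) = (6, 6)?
No, fails at both test points

At (3, 3): LHS = 1/6 ≠ RHS = 2/3
At (6, 6): LHS = 1/12 ≠ RHS = 1/3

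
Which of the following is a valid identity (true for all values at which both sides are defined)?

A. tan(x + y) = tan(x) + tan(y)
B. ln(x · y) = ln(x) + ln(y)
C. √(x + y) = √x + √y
B

A: fails at (1, 1) — LHS = tan(2) ≈ -2.185, RHS = 2·tan(1) ≈ 3.115.
B: holds — e.g. at (3, 7), both sides equal ln(21) ≈ 3.045.
C: fails at (2, 7) — LHS = 3, RHS = √(2) + √(7) ≈ 4.06.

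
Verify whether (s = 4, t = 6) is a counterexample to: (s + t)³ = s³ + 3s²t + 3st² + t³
No

Substituting s = 4, t = 6:
LHS = (4 + 6)³ = 1000
RHS = 4³ + 3·4²·6 + 3·4·6² + 6³ = 1000

The sides agree, so this pair does not disprove the claim.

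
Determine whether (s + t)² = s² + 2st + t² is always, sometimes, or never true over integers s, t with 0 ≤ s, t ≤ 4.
Always true

The identity holds for every pair in the range. For instance at (s, t) = (0, 3): both sides equal 9.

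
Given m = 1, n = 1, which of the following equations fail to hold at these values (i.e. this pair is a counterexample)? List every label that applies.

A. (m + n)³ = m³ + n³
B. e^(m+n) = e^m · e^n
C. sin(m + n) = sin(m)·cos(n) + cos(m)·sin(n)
A

Evaluating each claim at the given values:
A. LHS = 8, RHS = 2 → fails here (LHS ≠ RHS)
B. LHS = e^2 ≈ 7.389, RHS = e^2 ≈ 7.389 → holds here (LHS = RHS)
C. LHS = sin(2) ≈ 0.9093, RHS = 2·sin(1)·cos(1) ≈ 0.9093 → holds here (LHS = RHS)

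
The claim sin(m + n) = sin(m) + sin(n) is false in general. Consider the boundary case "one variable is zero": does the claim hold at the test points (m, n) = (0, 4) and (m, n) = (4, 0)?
At (0, 4): LHS = sin(4) ≈ -0.7568, RHS = sin(4) ≈ -0.7568 → equal
At (4, 0): LHS = sin(4) ≈ -0.7568, RHS = sin(4) ≈ -0.7568 → equal

So the claim does hold at both of these boundary points, even though it is not an identity.

Answer: Yes, holds at both test points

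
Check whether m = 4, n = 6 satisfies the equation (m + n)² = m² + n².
Fails

Substituting m = 4, n = 6:

LHS = (4 + 6)² = 100
RHS = 4² + 6² = 52

LHS ≠ RHS, so the equation does not hold at this point.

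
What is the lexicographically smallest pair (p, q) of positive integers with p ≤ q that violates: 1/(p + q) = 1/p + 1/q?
Substituting (1, 1) into the claim:
LHS = 1/(1 + 1) = 1/2
RHS = 1/1 + 1/1 = 2

Since LHS ≠ RHS, this pair disproves the claim, and no lexicographically smaller pair (p ≤ q, positive integers) does.

For instance (1, 3) is also a counterexample (LHS = 1/4, RHS = 4/3), but it's lexicographically larger.

Answer: (p, q) = (1, 1)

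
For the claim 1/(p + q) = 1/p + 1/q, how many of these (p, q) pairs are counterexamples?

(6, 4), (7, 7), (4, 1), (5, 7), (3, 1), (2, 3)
6

Testing each pair:
(6, 4): LHS = 1/10, RHS = 5/12 → counterexample
(7, 7): LHS = 1/14, RHS = 2/7 → counterexample
(4, 1): LHS = 1/5, RHS = 5/4 → counterexample
(5, 7): LHS = 1/12, RHS = 12/35 → counterexample
(3, 1): LHS = 1/4, RHS = 4/3 → counterexample
(2, 3): LHS = 1/5, RHS = 5/6 → counterexample

That makes 6 counterexamples.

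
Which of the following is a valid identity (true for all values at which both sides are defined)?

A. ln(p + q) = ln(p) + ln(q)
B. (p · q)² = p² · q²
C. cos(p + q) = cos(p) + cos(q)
A: fails at (5, 8) — LHS = ln(13) ≈ 2.565, RHS = ln(5) + ln(8) ≈ 3.689.
B: holds — e.g. at (5, 8), both sides equal 1600.
C: fails at (6, 7) — LHS = cos(13) ≈ 0.9074, RHS = cos(7) + cos(6) ≈ 1.714.

Answer: B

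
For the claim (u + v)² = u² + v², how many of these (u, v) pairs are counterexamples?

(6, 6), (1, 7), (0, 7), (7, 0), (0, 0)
2

Testing each pair:
(6, 6): LHS = 144, RHS = 72 → counterexample
(1, 7): LHS = 64, RHS = 50 → counterexample
(0, 7): LHS = 49, RHS = 49 → satisfies claim
(7, 0): LHS = 49, RHS = 49 → satisfies claim
(0, 0): LHS = 0, RHS = 0 → satisfies claim

That makes 2 counterexamples.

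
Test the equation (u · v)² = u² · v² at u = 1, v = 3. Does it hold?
Substituting u = 1, v = 3:

LHS = (1 · 3)² = 9
RHS = 1² · 3² = 9

LHS = RHS, so the equation holds at this point.

Answer: Holds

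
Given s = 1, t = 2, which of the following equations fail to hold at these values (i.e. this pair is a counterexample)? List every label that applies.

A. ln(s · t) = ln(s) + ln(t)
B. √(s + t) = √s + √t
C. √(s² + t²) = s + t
B, C

Evaluating each claim at the given values:
A. LHS = ln(2) ≈ 0.6931, RHS = ln(2) ≈ 0.6931 → holds here (LHS = RHS)
B. LHS = √(3) ≈ 1.732, RHS = 1 + √(2) ≈ 2.414 → fails here (LHS ≠ RHS)
C. LHS = √(5) ≈ 2.236, RHS = 3 → fails here (LHS ≠ RHS)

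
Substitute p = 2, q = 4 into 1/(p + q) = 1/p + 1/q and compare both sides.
LHS = 1/(2 + 4) = 1/6
RHS = 1/2 + 1/4 = 3/4

LHS ≠ RHS, so the equation does not hold here.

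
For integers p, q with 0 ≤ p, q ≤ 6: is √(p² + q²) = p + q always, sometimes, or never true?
Sometimes true

It holds at (p, q) = (1, 0) (both sides equal 1), but fails at (p, q) = (1, 6) (LHS = √(37) ≈ 6.083, RHS = 7).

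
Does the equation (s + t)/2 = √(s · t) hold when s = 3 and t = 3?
Holds

Substituting s = 3, t = 3:

LHS = (3 + 3)/2 = 3
RHS = √(3 · 3) = 3

LHS = RHS, so the equation holds at this point.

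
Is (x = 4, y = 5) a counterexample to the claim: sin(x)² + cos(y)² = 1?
Substituting x = 4, y = 5:
LHS = sin(4)² + cos(5)² ≈ 0.6532
RHS = 1

Since LHS ≠ RHS, this pair disproves the claim.

Answer: Yes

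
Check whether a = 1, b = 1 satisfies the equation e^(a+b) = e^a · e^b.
Substituting a = 1, b = 1:

LHS = e^(1+1) = e^2 ≈ 7.389
RHS = e^1 · e^1 = e^2 ≈ 7.389

LHS = RHS, so the equation holds at this point.

Answer: Holds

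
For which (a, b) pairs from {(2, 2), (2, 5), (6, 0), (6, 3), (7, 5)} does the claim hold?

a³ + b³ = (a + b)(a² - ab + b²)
All pairs

Testing each pair:
(2, 2): LHS = 16, RHS = 16 → holds
(2, 5): LHS = 133, RHS = 133 → holds
(6, 0): LHS = 216, RHS = 216 → holds
(6, 3): LHS = 243, RHS = 243 → holds
(7, 5): LHS = 468, RHS = 468 → holds

Every pair satisfies the claim.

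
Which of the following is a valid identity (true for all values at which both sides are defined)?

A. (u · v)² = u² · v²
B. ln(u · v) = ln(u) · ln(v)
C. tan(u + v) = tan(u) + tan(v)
A

A: holds — e.g. at (6, 7), both sides equal 1764.
B: fails at (4, 6) — LHS = ln(24) ≈ 3.178, RHS = ln(4)·ln(6) ≈ 2.484.
C: fails at (3, 3) — LHS = tan(6) ≈ -0.291, RHS = 2·tan(3) ≈ -0.2851.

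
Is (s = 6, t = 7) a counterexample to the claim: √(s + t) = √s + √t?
Substituting s = 6, t = 7:
LHS = √(6 + 7) = √(13) ≈ 3.606
RHS = √6 + √7 = √(6) + √(7) ≈ 5.095

Since LHS ≠ RHS, this pair disproves the claim.

Answer: Yes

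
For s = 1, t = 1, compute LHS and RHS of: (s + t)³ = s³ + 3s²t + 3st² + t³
LHS = (1 + 1)³ = 8
RHS = 1³ + 3·1²·1 + 3·1·1² + 1³ = 8

LHS = RHS: the two sides agree.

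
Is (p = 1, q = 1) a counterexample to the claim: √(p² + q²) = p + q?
Substituting p = 1, q = 1:
LHS = √(1² + 1²) = √(2) ≈ 1.414
RHS = 1 + 1 = 2

Since LHS ≠ RHS, this pair disproves the claim.

Answer: Yes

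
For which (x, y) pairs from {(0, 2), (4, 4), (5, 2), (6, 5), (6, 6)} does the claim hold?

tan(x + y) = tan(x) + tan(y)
Testing each pair:
(0, 2): LHS = tan(2) ≈ -2.185, RHS = tan(2) ≈ -2.185 → holds
(4, 4): LHS = tan(8) ≈ -6.8, RHS = 2·tan(4) ≈ 2.316 → fails
(5, 2): LHS = tan(7) ≈ 0.8714, RHS = tan(5) + tan(2) ≈ -5.566 → fails
(6, 5): LHS = tan(11) ≈ -226, RHS = tan(5) + tan(6) ≈ -3.672 → fails
(6, 6): LHS = tan(12) ≈ -0.6359, RHS = 2·tan(6) ≈ -0.582 → fails

1 of 5 pairs satisfies the claim.

Answer: (0, 2)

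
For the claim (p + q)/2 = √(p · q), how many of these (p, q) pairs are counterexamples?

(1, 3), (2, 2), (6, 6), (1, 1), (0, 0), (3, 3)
Testing each pair:
(1, 3): LHS = 2, RHS = √(3) ≈ 1.732 → counterexample
(2, 2): LHS = 2, RHS = 2 → satisfies claim
(6, 6): LHS = 6, RHS = 6 → satisfies claim
(1, 1): LHS = 1, RHS = 1 → satisfies claim
(0, 0): LHS = 0, RHS = 0 → satisfies claim
(3, 3): LHS = 3, RHS = 3 → satisfies claim

That makes 1 counterexample.

Answer: 1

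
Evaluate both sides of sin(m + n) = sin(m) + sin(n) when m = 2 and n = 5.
LHS = sin(2 + 5) = sin(7) ≈ 0.657
RHS = sin(2) + sin(5) ≈ -0.04963

LHS ≠ RHS (they differ by about 0.7066), so the equation does not hold here.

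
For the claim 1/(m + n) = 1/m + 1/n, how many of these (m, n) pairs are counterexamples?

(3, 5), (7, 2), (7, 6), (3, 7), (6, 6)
Testing each pair:
(3, 5): LHS = 1/8, RHS = 8/15 → counterexample
(7, 2): LHS = 1/9, RHS = 9/14 → counterexample
(7, 6): LHS = 1/13, RHS = 13/42 → counterexample
(3, 7): LHS = 1/10, RHS = 10/21 → counterexample
(6, 6): LHS = 1/12, RHS = 1/3 → counterexample

That makes 5 counterexamples.

Answer: 5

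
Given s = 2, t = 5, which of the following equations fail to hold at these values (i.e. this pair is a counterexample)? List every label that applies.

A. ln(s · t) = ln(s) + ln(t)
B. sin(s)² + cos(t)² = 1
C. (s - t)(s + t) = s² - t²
Evaluating each claim at the given values:
A. LHS = ln(10) ≈ 2.303, RHS = ln(2) + ln(5) ≈ 2.303 → holds here (LHS = RHS)
B. LHS = cos(5)² + sin(2)² ≈ 0.9073, RHS = 1 → fails here (LHS ≠ RHS)
C. LHS = -21, RHS = -21 → holds here (LHS = RHS)

Answer: B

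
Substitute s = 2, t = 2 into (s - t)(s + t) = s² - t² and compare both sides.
LHS = (2 - 2)(2 + 2) = 0
RHS = 2² - 2² = 0

LHS = RHS: the two sides agree.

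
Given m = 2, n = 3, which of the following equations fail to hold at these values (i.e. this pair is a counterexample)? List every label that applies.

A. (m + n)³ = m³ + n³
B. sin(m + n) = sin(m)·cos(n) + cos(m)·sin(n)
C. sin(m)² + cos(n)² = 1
A, C

Evaluating each claim at the given values:
A. LHS = 125, RHS = 35 → fails here (LHS ≠ RHS)
B. LHS = sin(5) ≈ -0.9589, RHS = sin(2)·cos(3) + sin(3)·cos(2) ≈ -0.9589 → holds here (LHS = RHS)
C. LHS = sin(2)² + cos(3)² ≈ 1.807, RHS = 1 → fails here (LHS ≠ RHS)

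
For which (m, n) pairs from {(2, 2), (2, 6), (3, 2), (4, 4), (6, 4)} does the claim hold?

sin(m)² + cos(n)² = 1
(2, 2), (4, 4)

Testing each pair:
(2, 2): LHS = cos(2)² + sin(2)² = 1, RHS = 1 → holds
(2, 6): LHS = sin(2)² + cos(6)² ≈ 1.749, RHS = 1 → fails
(3, 2): LHS = sin(3)² + cos(2)² ≈ 0.1931, RHS = 1 → fails
(4, 4): LHS = cos(4)² + sin(4)² = 1, RHS = 1 → holds
(6, 4): LHS = sin(6)² + cos(4)² ≈ 0.5053, RHS = 1 → fails

2 of 5 pairs satisfy the claim.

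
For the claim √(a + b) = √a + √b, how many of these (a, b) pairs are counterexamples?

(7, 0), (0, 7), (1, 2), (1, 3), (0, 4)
2

Testing each pair:
(7, 0): LHS = √(7) ≈ 2.646, RHS = √(7) ≈ 2.646 → satisfies claim
(0, 7): LHS = √(7) ≈ 2.646, RHS = √(7) ≈ 2.646 → satisfies claim
(1, 2): LHS = √(3) ≈ 1.732, RHS = 1 + √(2) ≈ 2.414 → counterexample
(1, 3): LHS = 2, RHS = 1 + √(3) ≈ 2.732 → counterexample
(0, 4): LHS = 2, RHS = 2 → satisfies claim

That makes 2 counterexamples.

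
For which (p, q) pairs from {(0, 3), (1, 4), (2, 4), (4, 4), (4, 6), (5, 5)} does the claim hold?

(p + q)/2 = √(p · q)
(4, 4), (5, 5)

Testing each pair:
(0, 3): LHS = 3/2, RHS = 0 → fails
(1, 4): LHS = 5/2, RHS = 2 → fails
(2, 4): LHS = 3, RHS = 2·√(2) ≈ 2.828 → fails
(4, 4): LHS = 4, RHS = 4 → holds
(4, 6): LHS = 5, RHS = 2·√(6) ≈ 4.899 → fails
(5, 5): LHS = 5, RHS = 5 → holds

2 of 6 pairs satisfy the claim.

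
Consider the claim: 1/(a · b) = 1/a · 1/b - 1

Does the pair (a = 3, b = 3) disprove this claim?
Substituting a = 3, b = 3:
LHS = 1/(3 · 3) = 1/9
RHS = 1/3 · 1/3 - 1 = -8/9

Since LHS ≠ RHS, this pair disproves the claim.

Answer: Yes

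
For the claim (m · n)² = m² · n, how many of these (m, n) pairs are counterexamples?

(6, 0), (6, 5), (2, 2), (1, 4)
3

Testing each pair:
(6, 0): LHS = 0, RHS = 0 → satisfies claim
(6, 5): LHS = 900, RHS = 180 → counterexample
(2, 2): LHS = 16, RHS = 8 → counterexample
(1, 4): LHS = 16, RHS = 4 → counterexample

That makes 3 counterexamples.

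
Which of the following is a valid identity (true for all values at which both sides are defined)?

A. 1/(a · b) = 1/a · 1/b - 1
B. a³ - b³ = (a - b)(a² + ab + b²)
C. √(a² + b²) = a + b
A: fails at (3, 5) — LHS = 1/15, RHS = -14/15.
B: holds — e.g. at (1, 5), both sides equal -124.
C: fails at (1, 4) — LHS = √(17) ≈ 4.123, RHS = 5.

Answer: B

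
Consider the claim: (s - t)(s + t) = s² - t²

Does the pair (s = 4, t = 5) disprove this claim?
No

Substituting s = 4, t = 5:
LHS = (4 - 5)(4 + 5) = -9
RHS = 4² - 5² = -9

The sides agree, so this pair does not disprove the claim.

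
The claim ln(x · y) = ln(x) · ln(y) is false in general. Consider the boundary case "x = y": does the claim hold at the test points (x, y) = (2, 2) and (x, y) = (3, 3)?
At (2, 2): LHS = ln(4) ≈ 1.386 ≠ RHS = ln(2)² ≈ 0.4805
At (3, 3): LHS = ln(9) ≈ 2.197 ≠ RHS = ln(3)² ≈ 1.207

Answer: No, fails at both test points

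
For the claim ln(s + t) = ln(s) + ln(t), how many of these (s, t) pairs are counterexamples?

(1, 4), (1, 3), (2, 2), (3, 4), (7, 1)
Testing each pair:
(1, 4): LHS = ln(5) ≈ 1.609, RHS = ln(4) ≈ 1.386 → counterexample
(1, 3): LHS = ln(4) ≈ 1.386, RHS = ln(3) ≈ 1.099 → counterexample
(2, 2): LHS = ln(4) ≈ 1.386, RHS = 2·ln(2) ≈ 1.386 → satisfies claim
(3, 4): LHS = ln(7) ≈ 1.946, RHS = ln(3) + ln(4) ≈ 2.485 → counterexample
(7, 1): LHS = ln(8) ≈ 2.079, RHS = ln(7) ≈ 1.946 → counterexample

That makes 4 counterexamples.

Answer: 4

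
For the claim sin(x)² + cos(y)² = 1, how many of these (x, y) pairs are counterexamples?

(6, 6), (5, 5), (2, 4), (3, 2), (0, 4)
3

Testing each pair:
(6, 6): LHS = sin(6)² + cos(6)² = 1, RHS = 1 → satisfies claim
(5, 5): LHS = cos(5)² + sin(5)² = 1, RHS = 1 → satisfies claim
(2, 4): LHS = cos(4)² + sin(2)² ≈ 1.254, RHS = 1 → counterexample
(3, 2): LHS = sin(3)² + cos(2)² ≈ 0.1931, RHS = 1 → counterexample
(0, 4): LHS = cos(4)² ≈ 0.4272, RHS = 1 → counterexample

That makes 3 counterexamples.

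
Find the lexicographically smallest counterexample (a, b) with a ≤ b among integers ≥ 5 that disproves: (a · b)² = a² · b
(a, b) = (5, 5)

Substituting (5, 5) into the claim:
LHS = (5 · 5)² = 625
RHS = 5² · 5 = 125

Since LHS ≠ RHS, this pair disproves the claim, and no lexicographically smaller pair (a ≤ b, integers ≥ 5) does.

For instance (6, 7) is also a counterexample (LHS = 1764, RHS = 252), but it's lexicographically larger.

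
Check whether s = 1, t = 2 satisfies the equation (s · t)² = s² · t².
Substituting s = 1, t = 2:

LHS = (1 · 2)² = 4
RHS = 1² · 2² = 4

LHS = RHS, so the equation holds at this point.

Answer: Holds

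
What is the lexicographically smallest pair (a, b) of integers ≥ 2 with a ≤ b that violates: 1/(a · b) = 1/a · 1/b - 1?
(a, b) = (2, 2)

Substituting (2, 2) into the claim:
LHS = 1/(2 · 2) = 1/4
RHS = 1/2 · 1/2 - 1 = -3/4

Since LHS ≠ RHS, this pair disproves the claim, and no lexicographically smaller pair (a ≤ b, integers ≥ 2) does.

For instance (6, 8) is also a counterexample (LHS = 1/48, RHS = -47/48), but it's lexicographically larger.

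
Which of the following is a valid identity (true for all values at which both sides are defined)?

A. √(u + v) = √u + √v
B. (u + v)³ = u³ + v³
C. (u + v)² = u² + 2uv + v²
C

A: fails at (1, 4) — LHS = √(5) ≈ 2.236, RHS = 3.
B: fails at (1, 3) — LHS = 64, RHS = 28.
C: holds — e.g. at (5, 8), both sides equal 169.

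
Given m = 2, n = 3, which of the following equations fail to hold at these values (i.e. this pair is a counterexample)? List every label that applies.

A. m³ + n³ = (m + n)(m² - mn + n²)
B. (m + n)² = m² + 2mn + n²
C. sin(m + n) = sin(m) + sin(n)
Evaluating each claim at the given values:
A. LHS = 35, RHS = 35 → holds here (LHS = RHS)
B. LHS = 25, RHS = 25 → holds here (LHS = RHS)
C. LHS = sin(5) ≈ -0.9589, RHS = sin(3) + sin(2) ≈ 1.05 → fails here (LHS ≠ RHS)

Answer: C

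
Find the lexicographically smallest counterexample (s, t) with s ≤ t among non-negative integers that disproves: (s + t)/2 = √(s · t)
(s, t) = (0, 1)

At (0, 0): both sides equal 0, so it holds there.

Substituting (0, 1) into the claim:
LHS = (0 + 1)/2 = 1/2
RHS = √(0 · 1) = 0

Since LHS ≠ RHS, this pair disproves the claim, and no lexicographically smaller pair (s ≤ t, non-negative integers) does.

For instance (0, 6) is also a counterexample (LHS = 3, RHS = 0), but it's lexicographically larger.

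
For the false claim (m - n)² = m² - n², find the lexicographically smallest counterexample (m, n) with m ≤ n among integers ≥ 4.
(m, n) = (4, 5)

Substituting (4, 5) into the claim:
LHS = (4 - 5)² = 1
RHS = 4² - 5² = -9

Since LHS ≠ RHS, this pair disproves the claim, and no lexicographically smaller pair (m ≤ n, integers ≥ 4) does.

For instance (5, 8) is also a counterexample (LHS = 9, RHS = -39), but it's lexicographically larger.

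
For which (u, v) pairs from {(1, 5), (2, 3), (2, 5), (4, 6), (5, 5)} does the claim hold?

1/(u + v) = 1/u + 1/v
Testing each pair:
(1, 5): LHS = 1/6, RHS = 6/5 → fails
(2, 3): LHS = 1/5, RHS = 5/6 → fails
(2, 5): LHS = 1/7, RHS = 7/10 → fails
(4, 6): LHS = 1/10, RHS = 5/12 → fails
(5, 5): LHS = 1/10, RHS = 2/5 → fails

No pair satisfies the claim.

Answer: None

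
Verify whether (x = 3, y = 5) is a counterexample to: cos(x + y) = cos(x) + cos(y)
Substituting x = 3, y = 5:
LHS = cos(3 + 5) = cos(8) ≈ -0.1455
RHS = cos(3) + cos(5) ≈ -0.7063

Since LHS ≠ RHS, this pair disproves the claim.

Answer: Yes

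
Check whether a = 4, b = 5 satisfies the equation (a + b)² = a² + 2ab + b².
Holds

Substituting a = 4, b = 5:

LHS = (4 + 5)² = 81
RHS = 4² + 2·4·5 + 5² = 81

LHS = RHS, so the equation holds at this point.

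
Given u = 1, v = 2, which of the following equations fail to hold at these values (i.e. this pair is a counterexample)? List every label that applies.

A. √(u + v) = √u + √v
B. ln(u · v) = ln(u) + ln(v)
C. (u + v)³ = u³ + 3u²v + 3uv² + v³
A

Evaluating each claim at the given values:
A. LHS = √(3) ≈ 1.732, RHS = 1 + √(2) ≈ 2.414 → fails here (LHS ≠ RHS)
B. LHS = ln(2) ≈ 0.6931, RHS = ln(2) ≈ 0.6931 → holds here (LHS = RHS)
C. LHS = 27, RHS = 27 → holds here (LHS = RHS)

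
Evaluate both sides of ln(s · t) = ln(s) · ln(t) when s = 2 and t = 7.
LHS = ln(2 · 7) = ln(14) ≈ 2.639
RHS = ln(2) · ln(7) ≈ 1.349

LHS ≠ RHS (they differ by about 1.29), so the equation does not hold here.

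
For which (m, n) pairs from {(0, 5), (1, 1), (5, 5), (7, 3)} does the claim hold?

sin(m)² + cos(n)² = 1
Testing each pair:
(0, 5): LHS = cos(5)² ≈ 0.08046, RHS = 1 → fails
(1, 1): LHS = cos(1)² + sin(1)² = 1, RHS = 1 → holds
(5, 5): LHS = cos(5)² + sin(5)² = 1, RHS = 1 → holds
(7, 3): LHS = sin(7)² + cos(3)² ≈ 1.412, RHS = 1 → fails

2 of 4 pairs satisfy the claim.

Answer: (1, 1), (5, 5)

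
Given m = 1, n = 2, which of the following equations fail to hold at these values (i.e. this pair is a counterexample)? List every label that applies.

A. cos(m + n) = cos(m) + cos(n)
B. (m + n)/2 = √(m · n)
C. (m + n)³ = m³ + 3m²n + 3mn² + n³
A, B

Evaluating each claim at the given values:
A. LHS = cos(3) ≈ -0.99, RHS = cos(2) + cos(1) ≈ 0.1242 → fails here (LHS ≠ RHS)
B. LHS = 3/2, RHS = √(2) ≈ 1.414 → fails here (LHS ≠ RHS)
C. LHS = 27, RHS = 27 → holds here (LHS = RHS)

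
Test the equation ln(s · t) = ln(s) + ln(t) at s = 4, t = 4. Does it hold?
Substituting s = 4, t = 4:

LHS = ln(4 · 4) = ln(16) ≈ 2.773
RHS = ln(4) + ln(4) = 2·ln(4) ≈ 2.773

LHS = RHS, so the equation holds at this point.

Answer: Holds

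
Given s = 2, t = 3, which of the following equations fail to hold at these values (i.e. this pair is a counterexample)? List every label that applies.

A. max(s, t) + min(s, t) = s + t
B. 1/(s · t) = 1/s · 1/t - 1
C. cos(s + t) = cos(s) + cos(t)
B, C

Evaluating each claim at the given values:
A. LHS = 5, RHS = 5 → holds here (LHS = RHS)
B. LHS = 1/6, RHS = -5/6 → fails here (LHS ≠ RHS)
C. LHS = cos(5) ≈ 0.2837, RHS = cos(3) + cos(2) ≈ -1.406 → fails here (LHS ≠ RHS)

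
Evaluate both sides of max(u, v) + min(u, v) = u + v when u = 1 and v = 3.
LHS = max(1, 3) + min(1, 3) = 4
RHS = 1 + 3 = 4

LHS = RHS: the two sides agree.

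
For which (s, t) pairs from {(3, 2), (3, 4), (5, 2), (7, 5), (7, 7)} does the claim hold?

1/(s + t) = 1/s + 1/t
Testing each pair:
(3, 2): LHS = 1/5, RHS = 5/6 → fails
(3, 4): LHS = 1/7, RHS = 7/12 → fails
(5, 2): LHS = 1/7, RHS = 7/10 → fails
(7, 5): LHS = 1/12, RHS = 12/35 → fails
(7, 7): LHS = 1/14, RHS = 2/7 → fails

No pair satisfies the claim.

Answer: None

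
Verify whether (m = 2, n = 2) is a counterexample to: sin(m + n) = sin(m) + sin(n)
Yes

Substituting m = 2, n = 2:
LHS = sin(2 + 2) = sin(4) ≈ -0.7568
RHS = sin(2) + sin(2) = 2·sin(2) ≈ 1.819

Since LHS ≠ RHS, this pair disproves the claim.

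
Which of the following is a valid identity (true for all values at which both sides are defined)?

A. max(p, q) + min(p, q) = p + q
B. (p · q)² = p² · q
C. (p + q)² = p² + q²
A: holds — e.g. at (3, 4), both sides equal 7.
B: fails at (4, 6) — LHS = 576, RHS = 96.
C: fails at (3, 4) — LHS = 49, RHS = 25.

Answer: A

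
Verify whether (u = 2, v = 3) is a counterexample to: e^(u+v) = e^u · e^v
Substituting u = 2, v = 3:
LHS = e^(2+3) = e^5 ≈ 148.4
RHS = e^2 · e^3 = e^5 ≈ 148.4

The sides agree, so this pair does not disprove the claim.

Answer: No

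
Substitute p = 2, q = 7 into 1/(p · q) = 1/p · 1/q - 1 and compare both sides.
LHS = 1/(2 · 7) = 1/14
RHS = 1/2 · 1/7 - 1 = -13/14

LHS ≠ RHS, so the equation does not hold here.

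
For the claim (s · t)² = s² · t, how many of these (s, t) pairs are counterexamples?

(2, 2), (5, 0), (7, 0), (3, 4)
2

Testing each pair:
(2, 2): LHS = 16, RHS = 8 → counterexample
(5, 0): LHS = 0, RHS = 0 → satisfies claim
(7, 0): LHS = 0, RHS = 0 → satisfies claim
(3, 4): LHS = 144, RHS = 36 → counterexample

That makes 2 counterexamples.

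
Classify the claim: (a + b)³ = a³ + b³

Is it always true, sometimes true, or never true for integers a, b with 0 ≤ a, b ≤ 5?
It holds at (a, b) = (0, 0) (both sides equal 0), but fails at (a, b) = (3, 1) (LHS = 64, RHS = 28).

Answer: Sometimes true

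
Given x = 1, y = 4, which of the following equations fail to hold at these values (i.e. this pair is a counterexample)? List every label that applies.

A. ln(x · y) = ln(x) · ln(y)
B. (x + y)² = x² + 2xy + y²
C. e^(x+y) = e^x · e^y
Evaluating each claim at the given values:
A. LHS = ln(4) ≈ 1.386, RHS = 0 → fails here (LHS ≠ RHS)
B. LHS = 25, RHS = 25 → holds here (LHS = RHS)
C. LHS = e^5 ≈ 148.4, RHS = e^5 ≈ 148.4 → holds here (LHS = RHS)

Answer: A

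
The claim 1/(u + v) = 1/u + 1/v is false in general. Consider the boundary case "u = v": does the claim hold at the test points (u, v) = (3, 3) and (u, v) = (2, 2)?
At (3, 3): LHS = 1/6 ≠ RHS = 2/3
At (2, 2): LHS = 1/4 ≠ RHS = 1

Answer: No, fails at both test points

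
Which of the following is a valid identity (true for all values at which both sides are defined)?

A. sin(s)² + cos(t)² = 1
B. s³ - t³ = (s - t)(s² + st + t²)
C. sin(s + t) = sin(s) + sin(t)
A: fails at (4, 5) — LHS = cos(5)² + sin(4)² ≈ 0.6532, RHS = 1.
B: holds — e.g. at (1, 5), both sides equal -124.
C: fails at (4, 6) — LHS = sin(10) ≈ -0.544, RHS = sin(4) + sin(6) ≈ -1.036.

Answer: B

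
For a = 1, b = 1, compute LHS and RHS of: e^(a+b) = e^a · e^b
LHS = e^(1+1) = e^2 ≈ 7.389
RHS = e^1 · e^1 = e^2 ≈ 7.389

LHS = RHS: the two sides agree.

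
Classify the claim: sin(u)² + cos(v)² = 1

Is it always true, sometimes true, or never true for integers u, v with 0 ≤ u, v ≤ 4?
It holds at (u, v) = (1, 1) (both sides equal 1), but fails at (u, v) = (1, 4) (LHS = cos(4)² + sin(1)² ≈ 1.135, RHS = 1).

Answer: Sometimes true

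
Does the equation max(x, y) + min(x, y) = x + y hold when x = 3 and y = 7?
Substituting x = 3, y = 7:

LHS = max(3, 7) + min(3, 7) = 10
RHS = 3 + 7 = 10

LHS = RHS, so the equation holds at this point.

Answer: Holds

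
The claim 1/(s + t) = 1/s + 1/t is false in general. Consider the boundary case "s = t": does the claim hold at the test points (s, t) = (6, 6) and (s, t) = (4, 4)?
At (6, 6): LHS = 1/12 ≠ RHS = 1/3
At (4, 4): LHS = 1/8 ≠ RHS = 1/2

Answer: No, fails at both test points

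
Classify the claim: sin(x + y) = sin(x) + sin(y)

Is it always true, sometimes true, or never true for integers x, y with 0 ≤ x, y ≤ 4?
Sometimes true

It holds at (x, y) = (1, 0) (both sides equal sin(1) ≈ 0.8415), but fails at (x, y) = (2, 1) (LHS = sin(3) ≈ 0.1411, RHS = sin(1) + sin(2) ≈ 1.751).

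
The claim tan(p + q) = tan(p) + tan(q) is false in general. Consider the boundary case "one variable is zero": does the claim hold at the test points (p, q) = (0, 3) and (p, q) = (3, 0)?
Yes, holds at both test points

At (0, 3): LHS = tan(3) ≈ -0.1425, RHS = tan(3) ≈ -0.1425 → equal
At (3, 0): LHS = tan(3) ≈ -0.1425, RHS = tan(3) ≈ -0.1425 → equal

So the claim does hold at both of these boundary points, even though it is not an identity.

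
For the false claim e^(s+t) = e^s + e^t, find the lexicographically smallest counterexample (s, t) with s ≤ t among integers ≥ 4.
(s, t) = (4, 4)

Substituting (4, 4) into the claim:
LHS = e^(4+4) = e^8 ≈ 2981
RHS = e^4 + e^4 = 2·e^4 ≈ 109.2

Since LHS ≠ RHS, this pair disproves the claim, and no lexicographically smaller pair (s ≤ t, integers ≥ 4) does.

For instance (10, 10) is also a counterexample (LHS = e^20 ≈ 485165195.4, RHS = 2·e^10 ≈ 44052.9), but it's lexicographically larger.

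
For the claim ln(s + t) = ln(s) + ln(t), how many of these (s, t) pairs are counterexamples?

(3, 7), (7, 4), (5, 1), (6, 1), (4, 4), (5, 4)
Testing each pair:
(3, 7): LHS = ln(10) ≈ 2.303, RHS = ln(3) + ln(7) ≈ 3.045 → counterexample
(7, 4): LHS = ln(11) ≈ 2.398, RHS = ln(4) + ln(7) ≈ 3.332 → counterexample
(5, 1): LHS = ln(6) ≈ 1.792, RHS = ln(5) ≈ 1.609 → counterexample
(6, 1): LHS = ln(7) ≈ 1.946, RHS = ln(6) ≈ 1.792 → counterexample
(4, 4): LHS = ln(8) ≈ 2.079, RHS = 2·ln(4) ≈ 2.773 → counterexample
(5, 4): LHS = ln(9) ≈ 2.197, RHS = ln(4) + ln(5) ≈ 2.996 → counterexample

That makes 6 counterexamples.

Answer: 6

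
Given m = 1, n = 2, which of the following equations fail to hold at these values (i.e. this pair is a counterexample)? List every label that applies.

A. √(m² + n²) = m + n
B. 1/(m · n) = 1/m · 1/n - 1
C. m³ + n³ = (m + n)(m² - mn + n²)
Evaluating each claim at the given values:
A. LHS = √(5) ≈ 2.236, RHS = 3 → fails here (LHS ≠ RHS)
B. LHS = 1/2, RHS = -1/2 → fails here (LHS ≠ RHS)
C. LHS = 9, RHS = 9 → holds here (LHS = RHS)

Answer: A, B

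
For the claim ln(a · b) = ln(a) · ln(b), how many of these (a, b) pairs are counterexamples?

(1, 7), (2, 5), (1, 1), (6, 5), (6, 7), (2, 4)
Testing each pair:
(1, 7): LHS = ln(7) ≈ 1.946, RHS = 0 → counterexample
(2, 5): LHS = ln(10) ≈ 2.303, RHS = ln(2)·ln(5) ≈ 1.116 → counterexample
(1, 1): LHS = 0, RHS = 0 → satisfies claim
(6, 5): LHS = ln(30) ≈ 3.401, RHS = ln(5)·ln(6) ≈ 2.884 → counterexample
(6, 7): LHS = ln(42) ≈ 3.738, RHS = ln(6)·ln(7) ≈ 3.487 → counterexample
(2, 4): LHS = ln(8) ≈ 2.079, RHS = ln(2)·ln(4) ≈ 0.9609 → counterexample

That makes 5 counterexamples.

Answer: 5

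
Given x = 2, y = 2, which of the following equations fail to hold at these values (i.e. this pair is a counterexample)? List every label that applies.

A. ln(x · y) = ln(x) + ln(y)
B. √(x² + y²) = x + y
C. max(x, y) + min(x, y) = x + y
B

Evaluating each claim at the given values:
A. LHS = ln(4) ≈ 1.386, RHS = 2·ln(2) ≈ 1.386 → holds here (LHS = RHS)
B. LHS = 2·√(2) ≈ 2.828, RHS = 4 → fails here (LHS ≠ RHS)
C. LHS = 4, RHS = 4 → holds here (LHS = RHS)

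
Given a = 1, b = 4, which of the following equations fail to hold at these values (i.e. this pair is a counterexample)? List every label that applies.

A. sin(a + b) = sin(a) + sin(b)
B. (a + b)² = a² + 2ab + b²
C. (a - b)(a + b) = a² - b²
A

Evaluating each claim at the given values:
A. LHS = sin(5) ≈ -0.9589, RHS = sin(4) + sin(1) ≈ 0.08467 → fails here (LHS ≠ RHS)
B. LHS = 25, RHS = 25 → holds here (LHS = RHS)
C. LHS = -15, RHS = -15 → holds here (LHS = RHS)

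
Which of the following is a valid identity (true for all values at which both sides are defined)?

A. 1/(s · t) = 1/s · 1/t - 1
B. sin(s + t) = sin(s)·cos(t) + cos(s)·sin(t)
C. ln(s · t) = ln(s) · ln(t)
A: fails at (1, 5) — LHS = 1/5, RHS = -4/5.
B: holds — e.g. at (2, 2), both sides equal sin(4) ≈ -0.7568.
C: fails at (4, 6) — LHS = ln(24) ≈ 3.178, RHS = ln(4)·ln(6) ≈ 2.484.

Answer: B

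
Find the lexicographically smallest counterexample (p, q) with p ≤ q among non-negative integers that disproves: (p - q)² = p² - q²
At (0, 0): both sides equal 0, so it holds there.

Substituting (0, 1) into the claim:
LHS = (0 - 1)² = 1
RHS = 0² - 1² = -1

Since LHS ≠ RHS, this pair disproves the claim, and no lexicographically smaller pair (p ≤ q, non-negative integers) does.

For instance (2, 4) is also a counterexample (LHS = 4, RHS = -12), but it's lexicographically larger.

Answer: (p, q) = (0, 1)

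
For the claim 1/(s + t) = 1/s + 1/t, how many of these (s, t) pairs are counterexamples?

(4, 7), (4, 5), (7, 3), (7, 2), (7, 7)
Testing each pair:
(4, 7): LHS = 1/11, RHS = 11/28 → counterexample
(4, 5): LHS = 1/9, RHS = 9/20 → counterexample
(7, 3): LHS = 1/10, RHS = 10/21 → counterexample
(7, 2): LHS = 1/9, RHS = 9/14 → counterexample
(7, 7): LHS = 1/14, RHS = 2/7 → counterexample

That makes 5 counterexamples.

Answer: 5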